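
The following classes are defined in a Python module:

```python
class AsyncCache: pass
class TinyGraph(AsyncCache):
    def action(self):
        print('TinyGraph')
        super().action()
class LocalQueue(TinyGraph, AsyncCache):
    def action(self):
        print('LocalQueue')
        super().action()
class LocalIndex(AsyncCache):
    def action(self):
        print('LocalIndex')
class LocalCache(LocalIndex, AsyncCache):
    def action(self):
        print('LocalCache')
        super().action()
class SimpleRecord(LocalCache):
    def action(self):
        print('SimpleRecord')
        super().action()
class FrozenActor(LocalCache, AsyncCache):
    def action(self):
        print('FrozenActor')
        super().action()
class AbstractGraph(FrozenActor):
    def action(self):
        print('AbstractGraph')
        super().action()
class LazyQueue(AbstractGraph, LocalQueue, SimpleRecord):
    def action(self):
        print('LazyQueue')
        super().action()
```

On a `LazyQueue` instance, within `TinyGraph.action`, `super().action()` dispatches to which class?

L[LazyQueue] = LazyQueue + merge(L[AbstractGraph], L[LocalQueue], L[SimpleRecord], [AbstractGraph LocalQueue SimpleRecord])
  take AbstractGraph:  [AbstractGraph FrozenActor LocalCache LocalIndex AsyncCache object] + [LocalQueue TinyGraph AsyncCache object] + [SimpleRecord LocalCache LocalIndex AsyncCache object] + [AbstractGraph LocalQueue SimpleRecord]
  take FrozenActor:  [FrozenActor LocalCache LocalIndex AsyncCache object] + [LocalQueue TinyGraph AsyncCache object] + [SimpleRecord LocalCache LocalIndex AsyncCache object] + [LocalQueue SimpleRecord]
  take LocalQueue:  [LocalCache LocalIndex AsyncCache object] + [LocalQueue TinyGraph AsyncCache object] + [SimpleRecord LocalCache LocalIndex AsyncCache object] + [LocalQueue SimpleRecord]
  take TinyGraph:  [LocalCache LocalIndex AsyncCache object] + [TinyGraph AsyncCache object] + [SimpleRecord LocalCache LocalIndex AsyncCache object] + [SimpleRecord]
  take SimpleRecord:  [LocalCache LocalIndex AsyncCache object] + [AsyncCache object] + [SimpleRecord LocalCache LocalIndex AsyncCache object] + [SimpleRecord]
  take LocalCache:  [LocalCache LocalIndex AsyncCache object] + [AsyncCache object] + [LocalCache LocalIndex AsyncCache object]
  take LocalIndex:  [LocalIndex AsyncCache object] + [AsyncCache object] + [LocalIndex AsyncCache object]
  take AsyncCache:  [AsyncCache object] + [AsyncCache object] + [AsyncCache object]
  take object:  [object] + [object] + [object]
MRO: LazyQueue AbstractGraph FrozenActor LocalQueue TinyGraph SimpleRecord LocalCache LocalIndex AsyncCache object
super() in TinyGraph.action on a LazyQueue instance goes to the class after TinyGraph in LazyQueue's MRO: SimpleRecord.

SimpleRecord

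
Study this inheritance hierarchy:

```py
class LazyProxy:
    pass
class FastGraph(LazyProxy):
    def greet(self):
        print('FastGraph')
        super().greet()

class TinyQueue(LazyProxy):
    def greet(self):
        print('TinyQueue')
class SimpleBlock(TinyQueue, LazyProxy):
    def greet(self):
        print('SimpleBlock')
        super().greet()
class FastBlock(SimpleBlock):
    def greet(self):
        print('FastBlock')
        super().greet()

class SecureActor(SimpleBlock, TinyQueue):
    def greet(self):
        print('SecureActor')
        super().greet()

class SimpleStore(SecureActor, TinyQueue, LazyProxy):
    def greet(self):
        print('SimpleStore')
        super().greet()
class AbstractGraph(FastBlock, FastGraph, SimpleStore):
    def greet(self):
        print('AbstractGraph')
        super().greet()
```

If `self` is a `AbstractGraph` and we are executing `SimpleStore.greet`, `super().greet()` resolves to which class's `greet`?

SecureActor

L[AbstractGraph] = AbstractGraph + merge(L[FastBlock], L[FastGraph], L[SimpleStore], [FastBlock FastGraph SimpleStore])
  take FastBlock:  [FastBlock SimpleBlock TinyQueue LazyProxy object] + [FastGraph LazyProxy object] + [SimpleStore SecureActor SimpleBlock TinyQueue LazyProxy object] + [FastBlock FastGraph SimpleStore]
  take FastGraph:  [SimpleBlock TinyQueue LazyProxy object] + [FastGraph LazyProxy object] + [SimpleStore SecureActor SimpleBlock TinyQueue LazyProxy object] + [FastGraph SimpleStore]
  take SimpleStore:  [SimpleBlock TinyQueue LazyProxy object] + [LazyProxy object] + [SimpleStore SecureActor SimpleBlock TinyQueue LazyProxy object] + [SimpleStore]
  take SecureActor:  [SimpleBlock TinyQueue LazyProxy object] + [LazyProxy object] + [SecureActor SimpleBlock TinyQueue LazyProxy object]
  take SimpleBlock:  [SimpleBlock TinyQueue LazyProxy object] + [LazyProxy object] + [SimpleBlock TinyQueue LazyProxy object]
  take TinyQueue:  [TinyQueue LazyProxy object] + [LazyProxy object] + [TinyQueue LazyProxy object]
  take LazyProxy:  [LazyProxy object] + [LazyProxy object] + [LazyProxy object]
  take object:  [object] + [object] + [object]
MRO: AbstractGraph FastBlock FastGraph SimpleStore SecureActor SimpleBlock TinyQueue LazyProxy object
super() in SimpleStore.greet on a AbstractGraph instance goes to the class after SimpleStore in AbstractGraph's MRO: SecureActor.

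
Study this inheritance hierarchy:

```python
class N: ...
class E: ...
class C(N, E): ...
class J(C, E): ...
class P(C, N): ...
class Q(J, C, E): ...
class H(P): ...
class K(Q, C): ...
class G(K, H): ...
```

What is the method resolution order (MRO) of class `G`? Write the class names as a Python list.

[G, K, Q, J, H, P, C, N, E, object]

L[G] = G + merge(L[K], L[H], [K H])
  take K:  [K Q J C N E object] + [H P C N E object] + [K H]
  take Q:  [Q J C N E object] + [H P C N E object] + [H]
  take J:  [J C N E object] + [H P C N E object] + [H]
  take H:  [C N E object] + [H P C N E object] + [H]
  take P:  [C N E object] + [P C N E object]
  take C:  [C N E object] + [C N E object]
  take N:  [N E object] + [N E object]
  take E:  [E object] + [E object]
  take object:  [object] + [object]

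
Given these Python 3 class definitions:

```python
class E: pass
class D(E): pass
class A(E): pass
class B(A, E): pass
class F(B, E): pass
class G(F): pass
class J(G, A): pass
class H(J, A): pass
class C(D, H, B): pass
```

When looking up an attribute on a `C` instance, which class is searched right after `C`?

L[C] = C + merge(L[D], L[H], L[B], [D H B])
  take D:  [D E object] + [H J G F B A E object] + [B A E object] + [D H B]
  take H:  [E object] + [H J G F B A E object] + [B A E object] + [H B]
  take J:  [E object] + [J G F B A E object] + [B A E object] + [B]
  take G:  [E object] + [G F B A E object] + [B A E object] + [B]
  take F:  [E object] + [F B A E object] + [B A E object] + [B]
  take B:  [E object] + [B A E object] + [B A E object] + [B]
  take A:  [E object] + [A E object] + [A E object]
  take E:  [E object] + [E object] + [E object]
  take object:  [object] + [object] + [object]
MRO: C D H J G F B A E object
C is at position 0; next is D.

D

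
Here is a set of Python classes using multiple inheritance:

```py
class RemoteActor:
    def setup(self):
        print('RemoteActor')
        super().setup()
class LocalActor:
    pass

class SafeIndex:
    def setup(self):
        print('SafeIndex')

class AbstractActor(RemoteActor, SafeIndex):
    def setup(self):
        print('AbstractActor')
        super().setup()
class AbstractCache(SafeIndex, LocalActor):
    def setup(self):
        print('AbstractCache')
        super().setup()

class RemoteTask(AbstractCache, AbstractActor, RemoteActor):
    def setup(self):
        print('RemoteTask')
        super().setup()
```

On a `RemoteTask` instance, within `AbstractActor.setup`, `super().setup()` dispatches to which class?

RemoteActor

L[RemoteTask] = RemoteTask + merge(L[AbstractCache], L[AbstractActor], L[RemoteActor], [AbstractCache AbstractActor RemoteActor])
  take AbstractCache:  [AbstractCache SafeIndex LocalActor object] + [AbstractActor RemoteActor SafeIndex object] + [RemoteActor object] + [AbstractCache AbstractActor RemoteActor]
  take AbstractActor:  [SafeIndex LocalActor object] + [AbstractActor RemoteActor SafeIndex object] + [RemoteActor object] + [AbstractActor RemoteActor]
  take RemoteActor:  [SafeIndex LocalActor object] + [RemoteActor SafeIndex object] + [RemoteActor object] + [RemoteActor]
  take SafeIndex:  [SafeIndex LocalActor object] + [SafeIndex object] + [object]
  take LocalActor:  [LocalActor object] + [object] + [object]
  take object:  [object] + [object] + [object]
MRO: RemoteTask AbstractCache AbstractActor RemoteActor SafeIndex LocalActor object
super() in AbstractActor.setup on a RemoteTask instance goes to the class after AbstractActor in RemoteTask's MRO: RemoteActor.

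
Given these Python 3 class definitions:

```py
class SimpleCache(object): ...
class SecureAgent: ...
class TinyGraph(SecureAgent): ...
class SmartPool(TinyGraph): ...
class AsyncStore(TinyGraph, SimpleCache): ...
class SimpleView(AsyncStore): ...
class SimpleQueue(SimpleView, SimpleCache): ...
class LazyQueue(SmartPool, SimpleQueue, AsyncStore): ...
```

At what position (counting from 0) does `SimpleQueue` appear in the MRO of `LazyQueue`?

L[LazyQueue] = LazyQueue + merge(L[SmartPool], L[SimpleQueue], L[AsyncStore], [SmartPool SimpleQueue AsyncStore])
  take SmartPool:  [SmartPool TinyGraph SecureAgent object] + [SimpleQueue SimpleView AsyncStore TinyGraph SecureAgent SimpleCache object] + [AsyncStore TinyGraph SecureAgent SimpleCache object] + [SmartPool SimpleQueue AsyncStore]
  take SimpleQueue:  [TinyGraph SecureAgent object] + [SimpleQueue SimpleView AsyncStore TinyGraph SecureAgent SimpleCache object] + [AsyncStore TinyGraph SecureAgent SimpleCache object] + [SimpleQueue AsyncStore]
  take SimpleView:  [TinyGraph SecureAgent object] + [SimpleView AsyncStore TinyGraph SecureAgent SimpleCache object] + [AsyncStore TinyGraph SecureAgent SimpleCache object] + [AsyncStore]
  take AsyncStore:  [TinyGraph SecureAgent object] + [AsyncStore TinyGraph SecureAgent SimpleCache object] + [AsyncStore TinyGraph SecureAgent SimpleCache object] + [AsyncStore]
  take TinyGraph:  [TinyGraph SecureAgent object] + [TinyGraph SecureAgent SimpleCache object] + [TinyGraph SecureAgent SimpleCache object]
  take SecureAgent:  [SecureAgent object] + [SecureAgent SimpleCache object] + [SecureAgent SimpleCache object]
  take SimpleCache:  [object] + [SimpleCache object] + [SimpleCache object]
  take object:  [object] + [object] + [object]
MRO: LazyQueue SmartPool SimpleQueue SimpleView AsyncStore TinyGraph SecureAgent SimpleCache object
SimpleQueue sits at index 2.

2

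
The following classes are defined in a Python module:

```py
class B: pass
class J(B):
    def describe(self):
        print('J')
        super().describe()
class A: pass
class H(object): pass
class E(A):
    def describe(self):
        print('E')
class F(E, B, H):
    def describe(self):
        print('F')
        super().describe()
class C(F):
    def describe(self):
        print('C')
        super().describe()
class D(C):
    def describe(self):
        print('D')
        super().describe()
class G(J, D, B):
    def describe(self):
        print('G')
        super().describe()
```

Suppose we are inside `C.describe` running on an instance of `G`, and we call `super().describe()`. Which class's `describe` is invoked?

F

L[G] = G + merge(L[J], L[D], L[B], [J D B])
  take J:  [J B object] + [D C F E A B H object] + [B object] + [J D B]
  take D:  [B object] + [D C F E A B H object] + [B object] + [D B]
  take C:  [B object] + [C F E A B H object] + [B object] + [B]
  take F:  [B object] + [F E A B H object] + [B object] + [B]
  take E:  [B object] + [E A B H object] + [B object] + [B]
  take A:  [B object] + [A B H object] + [B object] + [B]
  take B:  [B object] + [B H object] + [B object] + [B]
  take H:  [object] + [H object] + [object]
  take object:  [object] + [object] + [object]
MRO: G J D C F E A B H object
super() in C.describe on a G instance goes to the class after C in G's MRO: F.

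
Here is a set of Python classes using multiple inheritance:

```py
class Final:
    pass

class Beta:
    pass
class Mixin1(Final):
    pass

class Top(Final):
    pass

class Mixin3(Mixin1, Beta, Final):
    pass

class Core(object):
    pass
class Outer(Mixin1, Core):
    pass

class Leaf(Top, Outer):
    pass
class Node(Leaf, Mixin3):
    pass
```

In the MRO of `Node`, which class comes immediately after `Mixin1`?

L[Node] = Node + merge(L[Leaf], L[Mixin3], [Leaf Mixin3])
  take Leaf:  [Leaf Top Outer Mixin1 Final Core object] + [Mixin3 Mixin1 Beta Final object] + [Leaf Mixin3]
  take Top:  [Top Outer Mixin1 Final Core object] + [Mixin3 Mixin1 Beta Final object] + [Mixin3]
  take Outer:  [Outer Mixin1 Final Core object] + [Mixin3 Mixin1 Beta Final object] + [Mixin3]
  take Mixin3:  [Mixin1 Final Core object] + [Mixin3 Mixin1 Beta Final object] + [Mixin3]
  take Mixin1:  [Mixin1 Final Core object] + [Mixin1 Beta Final object]
  take Beta:  [Final Core object] + [Beta Final object]
  take Final:  [Final Core object] + [Final object]
  take Core:  [Core object] + [object]
  take object:  [object] + [object]
MRO: Node Leaf Top Outer Mixin3 Mixin1 Beta Final Core object
Mixin1 is at position 5; next is Beta.

Beta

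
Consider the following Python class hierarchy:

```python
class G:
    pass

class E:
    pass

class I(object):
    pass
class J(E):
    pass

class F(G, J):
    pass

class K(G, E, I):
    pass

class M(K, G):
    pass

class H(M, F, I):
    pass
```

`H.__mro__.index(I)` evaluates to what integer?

7

L[H] = H + merge(L[M], L[F], L[I], [M F I])
  take M:  [M K G E I object] + [F G J E object] + [I object] + [M F I]
  take K:  [K G E I object] + [F G J E object] + [I object] + [F I]
  take F:  [G E I object] + [F G J E object] + [I object] + [F I]
  take G:  [G E I object] + [G J E object] + [I object] + [I]
  take J:  [E I object] + [J E object] + [I object] + [I]
  take E:  [E I object] + [E object] + [I object] + [I]
  take I:  [I object] + [object] + [I object] + [I]
  take object:  [object] + [object] + [object]
MRO: H M K F G J E I object
I sits at index 7.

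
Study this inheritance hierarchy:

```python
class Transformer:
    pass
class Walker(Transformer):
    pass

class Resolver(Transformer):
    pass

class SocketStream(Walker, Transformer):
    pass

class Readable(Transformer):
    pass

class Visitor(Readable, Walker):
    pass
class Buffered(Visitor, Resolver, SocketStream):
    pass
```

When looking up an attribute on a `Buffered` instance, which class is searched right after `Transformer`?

object

L[Buffered] = Buffered + merge(L[Visitor], L[Resolver], L[SocketStream], [Visitor Resolver SocketStream])
  take Visitor:  [Visitor Readable Walker Transformer object] + [Resolver Transformer object] + [SocketStream Walker Transformer object] + [Visitor Resolver SocketStream]
  take Readable:  [Readable Walker Transformer object] + [Resolver Transformer object] + [SocketStream Walker Transformer object] + [Resolver SocketStream]
  take Resolver:  [Walker Transformer object] + [Resolver Transformer object] + [SocketStream Walker Transformer object] + [Resolver SocketStream]
  take SocketStream:  [Walker Transformer object] + [Transformer object] + [SocketStream Walker Transformer object] + [SocketStream]
  take Walker:  [Walker Transformer object] + [Transformer object] + [Walker Transformer object]
  take Transformer:  [Transformer object] + [Transformer object] + [Transformer object]
  take object:  [object] + [object] + [object]
MRO: Buffered Visitor Readable Resolver SocketStream Walker Transformer object
Transformer is at position 6; next is object.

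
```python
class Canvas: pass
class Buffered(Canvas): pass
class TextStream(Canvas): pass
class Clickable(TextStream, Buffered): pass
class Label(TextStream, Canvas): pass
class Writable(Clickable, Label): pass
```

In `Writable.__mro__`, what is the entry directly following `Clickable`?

L[Writable] = Writable + merge(L[Clickable], L[Label], [Clickable Label])
  take Clickable:  [Clickable TextStream Buffered Canvas object] + [Label TextStream Canvas object] + [Clickable Label]
  take Label:  [TextStream Buffered Canvas object] + [Label TextStream Canvas object] + [Label]
  take TextStream:  [TextStream Buffered Canvas object] + [TextStream Canvas object]
  take Buffered:  [Buffered Canvas object] + [Canvas object]
  take Canvas:  [Canvas object] + [Canvas object]
  take object:  [object] + [object]
MRO: Writable Clickable Label TextStream Buffered Canvas object
Clickable is at position 1; next is Label.

Label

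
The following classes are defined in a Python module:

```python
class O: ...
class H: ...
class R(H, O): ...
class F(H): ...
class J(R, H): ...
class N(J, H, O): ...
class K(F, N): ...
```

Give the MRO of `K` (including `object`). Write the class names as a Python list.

[K, F, N, J, R, H, O, object]

L[K] = K + merge(L[F], L[N], [F N])
  take F:  [F H object] + [N J R H O object] + [F N]
  take N:  [H object] + [N J R H O object] + [N]
  take J:  [H object] + [J R H O object]
  take R:  [H object] + [R H O object]
  take H:  [H object] + [H O object]
  take O:  [object] + [O object]
  take object:  [object] + [object]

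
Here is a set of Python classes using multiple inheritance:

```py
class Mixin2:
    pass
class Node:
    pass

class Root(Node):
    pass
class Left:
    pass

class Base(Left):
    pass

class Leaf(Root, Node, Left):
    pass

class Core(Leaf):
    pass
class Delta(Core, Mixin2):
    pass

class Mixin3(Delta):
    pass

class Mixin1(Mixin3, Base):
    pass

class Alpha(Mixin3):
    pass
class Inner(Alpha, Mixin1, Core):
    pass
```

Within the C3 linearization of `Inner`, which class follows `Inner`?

L[Inner] = Inner + merge(L[Alpha], L[Mixin1], L[Core], [Alpha Mixin1 Core])
  take Alpha:  [Alpha Mixin3 Delta Core Leaf Root Node Left Mixin2 object] + [Mixin1 Mixin3 Delta Core Leaf Root Node Base Left Mixin2 object] + [Core Leaf Root Node Left object] + [Alpha Mixin1 Core]
  take Mixin1:  [Mixin3 Delta Core Leaf Root Node Left Mixin2 object] + [Mixin1 Mixin3 Delta Core Leaf Root Node Base Left Mixin2 object] + [Core Leaf Root Node Left object] + [Mixin1 Core]
  take Mixin3:  [Mixin3 Delta Core Leaf Root Node Left Mixin2 object] + [Mixin3 Delta Core Leaf Root Node Base Left Mixin2 object] + [Core Leaf Root Node Left object] + [Core]
  take Delta:  [Delta Core Leaf Root Node Left Mixin2 object] + [Delta Core Leaf Root Node Base Left Mixin2 object] + [Core Leaf Root Node Left object] + [Core]
  take Core:  [Core Leaf Root Node Left Mixin2 object] + [Core Leaf Root Node Base Left Mixin2 object] + [Core Leaf Root Node Left object] + [Core]
  take Leaf:  [Leaf Root Node Left Mixin2 object] + [Leaf Root Node Base Left Mixin2 object] + [Leaf Root Node Left object]
  take Root:  [Root Node Left Mixin2 object] + [Root Node Base Left Mixin2 object] + [Root Node Left object]
  take Node:  [Node Left Mixin2 object] + [Node Base Left Mixin2 object] + [Node Left object]
  take Base:  [Left Mixin2 object] + [Base Left Mixin2 object] + [Left object]
  take Left:  [Left Mixin2 object] + [Left Mixin2 object] + [Left object]
  take Mixin2:  [Mixin2 object] + [Mixin2 object] + [object]
  take object:  [object] + [object] + [object]
MRO: Inner Alpha Mixin1 Mixin3 Delta Core Leaf Root Node Base Left Mixin2 object
Inner is at position 0; next is Alpha.

Alpha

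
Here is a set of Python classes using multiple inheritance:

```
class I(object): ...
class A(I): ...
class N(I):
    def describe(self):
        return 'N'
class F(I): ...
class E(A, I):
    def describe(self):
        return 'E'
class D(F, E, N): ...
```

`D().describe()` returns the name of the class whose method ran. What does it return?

E

L[D] = D + merge(L[F], L[E], L[N], [F E N])
  take F:  [F I object] + [E A I object] + [N I object] + [F E N]
  take E:  [I object] + [E A I object] + [N I object] + [E N]
  take A:  [I object] + [A I object] + [N I object] + [N]
  take N:  [I object] + [I object] + [N I object] + [N]
  take I:  [I object] + [I object] + [I object]
  take object:  [object] + [object] + [object]
MRO: D F E A N I object
describe is defined in: E, N. First along the MRO is E.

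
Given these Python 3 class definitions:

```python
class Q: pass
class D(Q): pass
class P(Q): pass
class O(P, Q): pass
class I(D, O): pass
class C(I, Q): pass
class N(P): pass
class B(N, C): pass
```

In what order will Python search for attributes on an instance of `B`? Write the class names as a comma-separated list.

L[B] = B + merge(L[N], L[C], [N C])
  take N:  [N P Q object] + [C I D O P Q object] + [N C]
  take C:  [P Q object] + [C I D O P Q object] + [C]
  take I:  [P Q object] + [I D O P Q object]
  take D:  [P Q object] + [D O P Q object]
  take O:  [P Q object] + [O P Q object]
  take P:  [P Q object] + [P Q object]
  take Q:  [Q object] + [Q object]
  take object:  [object] + [object]

B, N, C, I, D, O, P, Q, object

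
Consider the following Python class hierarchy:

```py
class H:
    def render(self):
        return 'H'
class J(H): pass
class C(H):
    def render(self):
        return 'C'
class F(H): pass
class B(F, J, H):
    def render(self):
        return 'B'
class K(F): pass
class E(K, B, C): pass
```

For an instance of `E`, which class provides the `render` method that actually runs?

B

L[E] = E + merge(L[K], L[B], L[C], [K B C])
  take K:  [K F H object] + [B F J H object] + [C H object] + [K B C]
  take B:  [F H object] + [B F J H object] + [C H object] + [B C]
  take F:  [F H object] + [F J H object] + [C H object] + [C]
  take J:  [H object] + [J H object] + [C H object] + [C]
  take C:  [H object] + [H object] + [C H object] + [C]
  take H:  [H object] + [H object] + [H object]
  take object:  [object] + [object] + [object]
MRO: E K B F J C H object
render is defined in: B, C, H. First along the MRO is B.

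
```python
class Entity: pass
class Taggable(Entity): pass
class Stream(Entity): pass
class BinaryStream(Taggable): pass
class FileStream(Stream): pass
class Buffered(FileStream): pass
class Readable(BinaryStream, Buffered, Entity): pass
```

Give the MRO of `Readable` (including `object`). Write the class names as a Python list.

L[Readable] = Readable + merge(L[BinaryStream], L[Buffered], L[Entity], [BinaryStream Buffered Entity])
  take BinaryStream:  [BinaryStream Taggable Entity object] + [Buffered FileStream Stream Entity object] + [Entity object] + [BinaryStream Buffered Entity]
  take Taggable:  [Taggable Entity object] + [Buffered FileStream Stream Entity object] + [Entity object] + [Buffered Entity]
  take Buffered:  [Entity object] + [Buffered FileStream Stream Entity object] + [Entity object] + [Buffered Entity]
  take FileStream:  [Entity object] + [FileStream Stream Entity object] + [Entity object] + [Entity]
  take Stream:  [Entity object] + [Stream Entity object] + [Entity object] + [Entity]
  take Entity:  [Entity object] + [Entity object] + [Entity object] + [Entity]
  take object:  [object] + [object] + [object]

[Readable, BinaryStream, Taggable, Buffered, FileStream, Stream, Entity, object]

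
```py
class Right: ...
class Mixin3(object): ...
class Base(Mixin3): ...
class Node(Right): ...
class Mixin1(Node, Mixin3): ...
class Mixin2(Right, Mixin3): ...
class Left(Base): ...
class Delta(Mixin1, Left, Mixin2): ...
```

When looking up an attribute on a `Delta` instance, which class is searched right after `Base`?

Mixin2

L[Delta] = Delta + merge(L[Mixin1], L[Left], L[Mixin2], [Mixin1 Left Mixin2])
  take Mixin1:  [Mixin1 Node Right Mixin3 object] + [Left Base Mixin3 object] + [Mixin2 Right Mixin3 object] + [Mixin1 Left Mixin2]
  take Node:  [Node Right Mixin3 object] + [Left Base Mixin3 object] + [Mixin2 Right Mixin3 object] + [Left Mixin2]
  take Left:  [Right Mixin3 object] + [Left Base Mixin3 object] + [Mixin2 Right Mixin3 object] + [Left Mixin2]
  take Base:  [Right Mixin3 object] + [Base Mixin3 object] + [Mixin2 Right Mixin3 object] + [Mixin2]
  take Mixin2:  [Right Mixin3 object] + [Mixin3 object] + [Mixin2 Right Mixin3 object] + [Mixin2]
  take Right:  [Right Mixin3 object] + [Mixin3 object] + [Right Mixin3 object]
  take Mixin3:  [Mixin3 object] + [Mixin3 object] + [Mixin3 object]
  take object:  [object] + [object] + [object]
MRO: Delta Mixin1 Node Left Base Mixin2 Right Mixin3 object
Base is at position 4; next is Mixin2.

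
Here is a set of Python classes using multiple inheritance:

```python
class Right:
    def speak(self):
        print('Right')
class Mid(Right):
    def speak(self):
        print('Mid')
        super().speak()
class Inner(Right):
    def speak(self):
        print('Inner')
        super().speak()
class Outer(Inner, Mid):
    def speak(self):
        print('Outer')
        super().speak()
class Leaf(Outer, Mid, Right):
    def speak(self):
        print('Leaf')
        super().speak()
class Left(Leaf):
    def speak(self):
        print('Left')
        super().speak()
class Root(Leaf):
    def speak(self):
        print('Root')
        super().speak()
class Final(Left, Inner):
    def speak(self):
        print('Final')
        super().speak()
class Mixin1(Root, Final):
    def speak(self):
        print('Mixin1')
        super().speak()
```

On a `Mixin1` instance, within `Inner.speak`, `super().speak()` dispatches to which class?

L[Mixin1] = Mixin1 + merge(L[Root], L[Final], [Root Final])
  take Root:  [Root Leaf Outer Inner Mid Right object] + [Final Left Leaf Outer Inner Mid Right object] + [Root Final]
  take Final:  [Leaf Outer Inner Mid Right object] + [Final Left Leaf Outer Inner Mid Right object] + [Final]
  take Left:  [Leaf Outer Inner Mid Right object] + [Left Leaf Outer Inner Mid Right object]
  take Leaf:  [Leaf Outer Inner Mid Right object] + [Leaf Outer Inner Mid Right object]
  take Outer:  [Outer Inner Mid Right object] + [Outer Inner Mid Right object]
  take Inner:  [Inner Mid Right object] + [Inner Mid Right object]
  take Mid:  [Mid Right object] + [Mid Right object]
  take Right:  [Right object] + [Right object]
  take object:  [object] + [object]
MRO: Mixin1 Root Final Left Leaf Outer Inner Mid Right object
super() in Inner.speak on a Mixin1 instance goes to the class after Inner in Mixin1's MRO: Mid.

Mid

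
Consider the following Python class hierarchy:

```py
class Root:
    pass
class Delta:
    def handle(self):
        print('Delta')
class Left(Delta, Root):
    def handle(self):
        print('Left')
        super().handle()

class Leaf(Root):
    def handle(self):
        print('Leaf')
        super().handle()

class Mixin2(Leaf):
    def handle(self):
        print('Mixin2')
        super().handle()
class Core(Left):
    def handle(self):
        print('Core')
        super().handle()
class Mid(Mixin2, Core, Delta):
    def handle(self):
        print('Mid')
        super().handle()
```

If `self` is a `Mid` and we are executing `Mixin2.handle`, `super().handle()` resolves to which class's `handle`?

Leaf

L[Mid] = Mid + merge(L[Mixin2], L[Core], L[Delta], [Mixin2 Core Delta])
  take Mixin2:  [Mixin2 Leaf Root object] + [Core Left Delta Root object] + [Delta object] + [Mixin2 Core Delta]
  take Leaf:  [Leaf Root object] + [Core Left Delta Root object] + [Delta object] + [Core Delta]
  take Core:  [Root object] + [Core Left Delta Root object] + [Delta object] + [Core Delta]
  take Left:  [Root object] + [Left Delta Root object] + [Delta object] + [Delta]
  take Delta:  [Root object] + [Delta Root object] + [Delta object] + [Delta]
  take Root:  [Root object] + [Root object] + [object]
  take object:  [object] + [object] + [object]
MRO: Mid Mixin2 Leaf Core Left Delta Root object
super() in Mixin2.handle on a Mid instance goes to the class after Mixin2 in Mid's MRO: Leaf.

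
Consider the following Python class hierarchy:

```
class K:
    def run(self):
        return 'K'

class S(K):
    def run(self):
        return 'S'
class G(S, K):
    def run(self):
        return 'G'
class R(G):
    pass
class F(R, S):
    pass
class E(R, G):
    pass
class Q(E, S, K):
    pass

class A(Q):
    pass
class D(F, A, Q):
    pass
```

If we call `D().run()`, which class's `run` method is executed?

L[D] = D + merge(L[F], L[A], L[Q], [F A Q])
  take F:  [F R G S K object] + [A Q E R G S K object] + [Q E R G S K object] + [F A Q]
  take A:  [R G S K object] + [A Q E R G S K object] + [Q E R G S K object] + [A Q]
  take Q:  [R G S K object] + [Q E R G S K object] + [Q E R G S K object] + [Q]
  take E:  [R G S K object] + [E R G S K object] + [E R G S K object]
  take R:  [R G S K object] + [R G S K object] + [R G S K object]
  take G:  [G S K object] + [G S K object] + [G S K object]
  take S:  [S K object] + [S K object] + [S K object]
  take K:  [K object] + [K object] + [K object]
  take object:  [object] + [object] + [object]
MRO: D F A Q E R G S K object
run is defined in: G, K, S. First along the MRO is G.

G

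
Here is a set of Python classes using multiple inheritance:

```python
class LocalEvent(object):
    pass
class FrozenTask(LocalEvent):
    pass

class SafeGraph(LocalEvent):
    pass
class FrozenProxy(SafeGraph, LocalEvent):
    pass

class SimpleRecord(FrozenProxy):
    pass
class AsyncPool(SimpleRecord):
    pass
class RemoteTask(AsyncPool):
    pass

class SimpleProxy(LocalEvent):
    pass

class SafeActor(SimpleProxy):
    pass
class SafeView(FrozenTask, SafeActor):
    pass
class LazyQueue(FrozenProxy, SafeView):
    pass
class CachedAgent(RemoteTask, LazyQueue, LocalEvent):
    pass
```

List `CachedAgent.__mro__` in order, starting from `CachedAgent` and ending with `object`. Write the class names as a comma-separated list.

L[CachedAgent] = CachedAgent + merge(L[RemoteTask], L[LazyQueue], L[LocalEvent], [RemoteTask LazyQueue LocalEvent])
  take RemoteTask:  [RemoteTask AsyncPool SimpleRecord FrozenProxy SafeGraph LocalEvent object] + [LazyQueue FrozenProxy SafeGraph SafeView FrozenTask SafeActor SimpleProxy LocalEvent object] + [LocalEvent object] + [RemoteTask LazyQueue LocalEvent]
  take AsyncPool:  [AsyncPool SimpleRecord FrozenProxy SafeGraph LocalEvent object] + [LazyQueue FrozenProxy SafeGraph SafeView FrozenTask SafeActor SimpleProxy LocalEvent object] + [LocalEvent object] + [LazyQueue LocalEvent]
  take SimpleRecord:  [SimpleRecord FrozenProxy SafeGraph LocalEvent object] + [LazyQueue FrozenProxy SafeGraph SafeView FrozenTask SafeActor SimpleProxy LocalEvent object] + [LocalEvent object] + [LazyQueue LocalEvent]
  take LazyQueue:  [FrozenProxy SafeGraph LocalEvent object] + [LazyQueue FrozenProxy SafeGraph SafeView FrozenTask SafeActor SimpleProxy LocalEvent object] + [LocalEvent object] + [LazyQueue LocalEvent]
  take FrozenProxy:  [FrozenProxy SafeGraph LocalEvent object] + [FrozenProxy SafeGraph SafeView FrozenTask SafeActor SimpleProxy LocalEvent object] + [LocalEvent object] + [LocalEvent]
  take SafeGraph:  [SafeGraph LocalEvent object] + [SafeGraph SafeView FrozenTask SafeActor SimpleProxy LocalEvent object] + [LocalEvent object] + [LocalEvent]
  take SafeView:  [LocalEvent object] + [SafeView FrozenTask SafeActor SimpleProxy LocalEvent object] + [LocalEvent object] + [LocalEvent]
  take FrozenTask:  [LocalEvent object] + [FrozenTask SafeActor SimpleProxy LocalEvent object] + [LocalEvent object] + [LocalEvent]
  take SafeActor:  [LocalEvent object] + [SafeActor SimpleProxy LocalEvent object] + [LocalEvent object] + [LocalEvent]
  take SimpleProxy:  [LocalEvent object] + [SimpleProxy LocalEvent object] + [LocalEvent object] + [LocalEvent]
  take LocalEvent:  [LocalEvent object] + [LocalEvent object] + [LocalEvent object] + [LocalEvent]
  take object:  [object] + [object] + [object]

CachedAgent, RemoteTask, AsyncPool, SimpleRecord, LazyQueue, FrozenProxy, SafeGraph, SafeView, FrozenTask, SafeActor, SimpleProxy, LocalEvent, object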